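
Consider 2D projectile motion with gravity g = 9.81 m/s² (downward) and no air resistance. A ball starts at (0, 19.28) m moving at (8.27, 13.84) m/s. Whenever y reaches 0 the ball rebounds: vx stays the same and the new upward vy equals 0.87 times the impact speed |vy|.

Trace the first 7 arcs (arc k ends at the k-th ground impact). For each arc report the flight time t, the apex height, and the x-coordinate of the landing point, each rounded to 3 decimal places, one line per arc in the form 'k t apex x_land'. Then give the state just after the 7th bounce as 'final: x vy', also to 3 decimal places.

1 3.844 29.043 31.791
2 4.234 21.982 66.806
3 3.684 16.639 97.269
4 3.205 12.594 123.772
5 2.788 9.532 146.829
6 2.426 7.215 166.889
7 2.110 5.461 184.342
final: 184.342 9.005

Arc 1: start y=19.280, vy=13.840 → t=3.844, apex=29.043, x_land=31.791, impact vy=-23.871
  bounce: vy ← 0.87·23.871 = 20.768
Arc 2: start y=0.000, vy=20.768 → t=4.234, apex=21.982, x_land=66.806, impact vy=-20.768
  bounce: vy ← 0.87·20.768 = 18.068
Arc 3: start y=0.000, vy=18.068 → t=3.684, apex=16.639, x_land=97.269, impact vy=-18.068
  bounce: vy ← 0.87·18.068 = 15.719
Arc 4: start y=0.000, vy=15.719 → t=3.205, apex=12.594, x_land=123.772, impact vy=-15.719
  bounce: vy ← 0.87·15.719 = 13.676
Arc 5: start y=0.000, vy=13.676 → t=2.788, apex=9.532, x_land=146.829, impact vy=-13.676
  bounce: vy ← 0.87·13.676 = 11.898
Arc 6: start y=0.000, vy=11.898 → t=2.426, apex=7.215, x_land=166.889, impact vy=-11.898
  bounce: vy ← 0.87·11.898 = 10.351
Arc 7: start y=0.000, vy=10.351 → t=2.110, apex=5.461, x_land=184.342, impact vy=-10.351
  bounce: vy ← 0.87·10.351 = 9.005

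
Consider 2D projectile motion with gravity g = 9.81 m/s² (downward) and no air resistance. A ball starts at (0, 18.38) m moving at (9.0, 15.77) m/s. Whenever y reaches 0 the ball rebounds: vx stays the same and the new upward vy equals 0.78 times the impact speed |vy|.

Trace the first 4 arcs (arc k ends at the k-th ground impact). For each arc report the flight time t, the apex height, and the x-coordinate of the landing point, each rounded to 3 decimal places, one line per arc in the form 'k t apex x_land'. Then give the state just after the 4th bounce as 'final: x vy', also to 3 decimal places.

Arc 1: start y=18.380, vy=15.770 → t=4.124, apex=31.055, x_land=37.114, impact vy=-24.684
  bounce: vy ← 0.78·24.684 = 19.254
Arc 2: start y=0.000, vy=19.254 → t=3.925, apex=18.894, x_land=72.442, impact vy=-19.254
  bounce: vy ← 0.78·19.254 = 15.018
Arc 3: start y=0.000, vy=15.018 → t=3.062, apex=11.495, x_land=99.997, impact vy=-15.018
  bounce: vy ← 0.78·15.018 = 11.714
Arc 4: start y=0.000, vy=11.714 → t=2.388, apex=6.994, x_land=121.491, impact vy=-11.714
  bounce: vy ← 0.78·11.714 = 9.137

1 4.124 31.055 37.114
2 3.925 18.894 72.442
3 3.062 11.495 99.997
4 2.388 6.994 121.491
final: 121.491 9.137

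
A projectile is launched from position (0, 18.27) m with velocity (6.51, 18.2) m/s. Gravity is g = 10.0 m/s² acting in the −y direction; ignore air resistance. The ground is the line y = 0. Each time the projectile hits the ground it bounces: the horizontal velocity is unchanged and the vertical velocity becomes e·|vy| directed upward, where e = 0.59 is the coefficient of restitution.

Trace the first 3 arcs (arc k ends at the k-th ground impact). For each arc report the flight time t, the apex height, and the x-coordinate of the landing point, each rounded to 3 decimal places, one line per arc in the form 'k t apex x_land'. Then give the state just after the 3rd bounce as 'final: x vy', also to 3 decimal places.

1 4.459 34.832 29.031
2 3.114 12.125 49.306
3 1.838 4.221 61.268
final: 61.268 5.421

Arc 1: start y=18.270, vy=18.200 → t=4.459, apex=34.832, x_land=29.031, impact vy=-26.394
  bounce: vy ← 0.59·26.394 = 15.572
Arc 2: start y=0.000, vy=15.572 → t=3.114, apex=12.125, x_land=49.306, impact vy=-15.572
  bounce: vy ← 0.59·15.572 = 9.188
Arc 3: start y=0.000, vy=9.188 → t=1.838, apex=4.221, x_land=61.268, impact vy=-9.188
  bounce: vy ← 0.59·9.188 = 5.421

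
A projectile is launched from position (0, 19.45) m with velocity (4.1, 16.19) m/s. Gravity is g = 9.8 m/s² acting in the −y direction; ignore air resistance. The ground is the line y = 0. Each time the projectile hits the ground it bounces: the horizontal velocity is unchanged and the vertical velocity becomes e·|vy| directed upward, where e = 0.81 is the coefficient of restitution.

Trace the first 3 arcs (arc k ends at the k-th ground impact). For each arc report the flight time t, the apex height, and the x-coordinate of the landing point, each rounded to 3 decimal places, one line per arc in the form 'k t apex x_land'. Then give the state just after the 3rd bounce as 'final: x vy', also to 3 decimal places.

1 4.240 32.823 17.385
2 4.193 21.535 34.575
3 3.396 14.129 48.500
final: 48.500 13.480

Arc 1: start y=19.450, vy=16.190 → t=4.240, apex=32.823, x_land=17.385, impact vy=-25.364
  bounce: vy ← 0.81·25.364 = 20.545
Arc 2: start y=0.000, vy=20.545 → t=4.193, apex=21.535, x_land=34.575, impact vy=-20.545
  bounce: vy ← 0.81·20.545 = 16.641
Arc 3: start y=0.000, vy=16.641 → t=3.396, apex=14.129, x_land=48.500, impact vy=-16.641
  bounce: vy ← 0.81·16.641 = 13.480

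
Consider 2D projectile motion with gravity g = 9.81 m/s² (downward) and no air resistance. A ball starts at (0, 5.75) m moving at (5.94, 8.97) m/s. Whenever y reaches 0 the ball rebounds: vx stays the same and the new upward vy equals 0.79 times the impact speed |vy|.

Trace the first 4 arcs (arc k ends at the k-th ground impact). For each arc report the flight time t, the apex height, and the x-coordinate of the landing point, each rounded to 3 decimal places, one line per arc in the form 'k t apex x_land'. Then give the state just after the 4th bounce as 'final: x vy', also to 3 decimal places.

Arc 1: start y=5.750, vy=8.970 → t=2.332, apex=9.851, x_land=13.849, impact vy=-13.902
  bounce: vy ← 0.79·13.902 = 10.983
Arc 2: start y=0.000, vy=10.983 → t=2.239, apex=6.148, x_land=27.150, impact vy=-10.983
  bounce: vy ← 0.79·10.983 = 8.676
Arc 3: start y=0.000, vy=8.676 → t=1.769, apex=3.837, x_land=37.657, impact vy=-8.676
  bounce: vy ← 0.79·8.676 = 6.854
Arc 4: start y=0.000, vy=6.854 → t=1.397, apex=2.395, x_land=45.958, impact vy=-6.854
  bounce: vy ← 0.79·6.854 = 5.415

1 2.332 9.851 13.849
2 2.239 6.148 27.150
3 1.769 3.837 37.657
4 1.397 2.395 45.958
final: 45.958 5.415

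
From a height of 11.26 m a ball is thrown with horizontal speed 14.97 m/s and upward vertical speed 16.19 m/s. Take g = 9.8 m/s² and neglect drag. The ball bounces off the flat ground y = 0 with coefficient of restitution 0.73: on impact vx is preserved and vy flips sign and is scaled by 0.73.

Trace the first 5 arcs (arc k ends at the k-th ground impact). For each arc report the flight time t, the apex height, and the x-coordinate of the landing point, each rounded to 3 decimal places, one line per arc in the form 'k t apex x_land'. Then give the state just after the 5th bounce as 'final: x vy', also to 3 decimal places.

1 3.894 24.633 58.296
2 3.274 13.127 107.301
3 2.390 6.995 143.074
4 1.744 3.728 169.189
5 1.273 1.987 188.252
final: 188.252 4.555

Arc 1: start y=11.260, vy=16.190 → t=3.894, apex=24.633, x_land=58.296, impact vy=-21.973
  bounce: vy ← 0.73·21.973 = 16.040
Arc 2: start y=0.000, vy=16.040 → t=3.274, apex=13.127, x_land=107.301, impact vy=-16.040
  bounce: vy ← 0.73·16.040 = 11.709
Arc 3: start y=0.000, vy=11.709 → t=2.390, apex=6.995, x_land=143.074, impact vy=-11.709
  bounce: vy ← 0.73·11.709 = 8.548
Arc 4: start y=0.000, vy=8.548 → t=1.744, apex=3.728, x_land=169.189, impact vy=-8.548
  bounce: vy ← 0.73·8.548 = 6.240
Arc 5: start y=0.000, vy=6.240 → t=1.273, apex=1.987, x_land=188.252, impact vy=-6.240
  bounce: vy ← 0.73·6.240 = 4.555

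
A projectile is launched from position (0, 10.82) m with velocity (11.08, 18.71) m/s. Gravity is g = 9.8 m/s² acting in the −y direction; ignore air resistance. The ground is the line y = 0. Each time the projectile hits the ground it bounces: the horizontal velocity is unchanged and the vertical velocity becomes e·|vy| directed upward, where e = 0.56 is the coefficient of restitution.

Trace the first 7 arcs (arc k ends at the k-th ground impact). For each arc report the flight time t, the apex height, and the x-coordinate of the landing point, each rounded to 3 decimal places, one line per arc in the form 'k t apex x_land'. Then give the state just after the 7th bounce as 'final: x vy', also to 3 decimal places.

1 4.329 28.680 47.960
2 2.710 8.994 77.983
3 1.517 2.821 94.796
4 0.850 0.885 104.211
5 0.476 0.277 109.483
6 0.266 0.087 112.436
7 0.149 0.027 114.089
final: 114.089 0.409

Arc 1: start y=10.820, vy=18.710 → t=4.329, apex=28.680, x_land=47.960, impact vy=-23.709
  bounce: vy ← 0.56·23.709 = 13.277
Arc 2: start y=0.000, vy=13.277 → t=2.710, apex=8.994, x_land=77.983, impact vy=-13.277
  bounce: vy ← 0.56·13.277 = 7.435
Arc 3: start y=0.000, vy=7.435 → t=1.517, apex=2.821, x_land=94.796, impact vy=-7.435
  bounce: vy ← 0.56·7.435 = 4.164
Arc 4: start y=0.000, vy=4.164 → t=0.850, apex=0.885, x_land=104.211, impact vy=-4.164
  bounce: vy ← 0.56·4.164 = 2.332
Arc 5: start y=0.000, vy=2.332 → t=0.476, apex=0.277, x_land=109.483, impact vy=-2.332
  bounce: vy ← 0.56·2.332 = 1.306
Arc 6: start y=0.000, vy=1.306 → t=0.266, apex=0.087, x_land=112.436, impact vy=-1.306
  bounce: vy ← 0.56·1.306 = 0.731
Arc 7: start y=0.000, vy=0.731 → t=0.149, apex=0.027, x_land=114.089, impact vy=-0.731
  bounce: vy ← 0.56·0.731 = 0.409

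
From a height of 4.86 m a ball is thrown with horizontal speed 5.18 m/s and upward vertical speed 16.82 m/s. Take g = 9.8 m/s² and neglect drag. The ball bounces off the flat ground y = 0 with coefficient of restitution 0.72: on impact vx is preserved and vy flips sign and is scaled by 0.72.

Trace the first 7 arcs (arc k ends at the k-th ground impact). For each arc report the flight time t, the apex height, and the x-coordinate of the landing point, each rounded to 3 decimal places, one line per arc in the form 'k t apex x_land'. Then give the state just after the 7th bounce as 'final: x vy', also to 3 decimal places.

Arc 1: start y=4.860, vy=16.820 → t=3.701, apex=19.294, x_land=19.169, impact vy=-19.447
  bounce: vy ← 0.72·19.447 = 14.002
Arc 2: start y=0.000, vy=14.002 → t=2.857, apex=10.002, x_land=33.971, impact vy=-14.002
  bounce: vy ← 0.72·14.002 = 10.081
Arc 3: start y=0.000, vy=10.081 → t=2.057, apex=5.185, x_land=44.628, impact vy=-10.081
  bounce: vy ← 0.72·10.081 = 7.258
Arc 4: start y=0.000, vy=7.258 → t=1.481, apex=2.688, x_land=52.301, impact vy=-7.258
  bounce: vy ← 0.72·7.258 = 5.226
Arc 5: start y=0.000, vy=5.226 → t=1.067, apex=1.393, x_land=57.826, impact vy=-5.226
  bounce: vy ← 0.72·5.226 = 3.763
Arc 6: start y=0.000, vy=3.763 → t=0.768, apex=0.722, x_land=61.804, impact vy=-3.763
  bounce: vy ← 0.72·3.763 = 2.709
Arc 7: start y=0.000, vy=2.709 → t=0.553, apex=0.374, x_land=64.668, impact vy=-2.709
  bounce: vy ← 0.72·2.709 = 1.951

1 3.701 19.294 19.169
2 2.857 10.002 33.971
3 2.057 5.185 44.628
4 1.481 2.688 52.301
5 1.067 1.393 57.826
6 0.768 0.722 61.804
7 0.553 0.374 64.668
final: 64.668 1.951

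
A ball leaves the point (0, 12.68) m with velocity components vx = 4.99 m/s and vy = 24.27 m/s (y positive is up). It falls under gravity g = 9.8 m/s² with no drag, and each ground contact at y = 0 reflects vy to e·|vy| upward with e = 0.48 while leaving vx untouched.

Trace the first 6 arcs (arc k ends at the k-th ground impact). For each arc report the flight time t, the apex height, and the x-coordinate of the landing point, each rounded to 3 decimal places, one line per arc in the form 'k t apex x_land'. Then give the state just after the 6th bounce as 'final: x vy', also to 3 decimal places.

1 5.430 42.733 27.094
2 2.835 9.846 41.241
3 1.361 2.268 48.031
4 0.653 0.523 51.290
5 0.314 0.120 52.855
6 0.150 0.028 53.606
final: 53.606 0.354

Arc 1: start y=12.680, vy=24.270 → t=5.430, apex=42.733, x_land=27.094, impact vy=-28.941
  bounce: vy ← 0.48·28.941 = 13.892
Arc 2: start y=0.000, vy=13.892 → t=2.835, apex=9.846, x_land=41.241, impact vy=-13.892
  bounce: vy ← 0.48·13.892 = 6.668
Arc 3: start y=0.000, vy=6.668 → t=1.361, apex=2.268, x_land=48.031, impact vy=-6.668
  bounce: vy ← 0.48·6.668 = 3.201
Arc 4: start y=0.000, vy=3.201 → t=0.653, apex=0.523, x_land=51.290, impact vy=-3.201
  bounce: vy ← 0.48·3.201 = 1.536
Arc 5: start y=0.000, vy=1.536 → t=0.314, apex=0.120, x_land=52.855, impact vy=-1.536
  bounce: vy ← 0.48·1.536 = 0.737
Arc 6: start y=0.000, vy=0.737 → t=0.150, apex=0.028, x_land=53.606, impact vy=-0.737
  bounce: vy ← 0.48·0.737 = 0.354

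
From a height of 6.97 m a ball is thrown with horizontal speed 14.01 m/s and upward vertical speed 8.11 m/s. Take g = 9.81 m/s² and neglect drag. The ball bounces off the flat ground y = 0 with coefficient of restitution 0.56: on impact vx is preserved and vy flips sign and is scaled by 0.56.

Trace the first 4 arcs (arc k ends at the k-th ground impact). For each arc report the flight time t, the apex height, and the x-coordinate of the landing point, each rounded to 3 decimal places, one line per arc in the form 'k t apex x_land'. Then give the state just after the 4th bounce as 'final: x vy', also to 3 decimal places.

1 2.277 10.322 31.906
2 1.625 3.237 54.669
3 0.910 1.015 67.416
4 0.510 0.318 74.554
final: 74.554 1.400

Arc 1: start y=6.970, vy=8.110 → t=2.277, apex=10.322, x_land=31.906, impact vy=-14.231
  bounce: vy ← 0.56·14.231 = 7.969
Arc 2: start y=0.000, vy=7.969 → t=1.625, apex=3.237, x_land=54.669, impact vy=-7.969
  bounce: vy ← 0.56·7.969 = 4.463
Arc 3: start y=0.000, vy=4.463 → t=0.910, apex=1.015, x_land=67.416, impact vy=-4.463
  bounce: vy ← 0.56·4.463 = 2.499
Arc 4: start y=0.000, vy=2.499 → t=0.510, apex=0.318, x_land=74.554, impact vy=-2.499
  bounce: vy ← 0.56·2.499 = 1.400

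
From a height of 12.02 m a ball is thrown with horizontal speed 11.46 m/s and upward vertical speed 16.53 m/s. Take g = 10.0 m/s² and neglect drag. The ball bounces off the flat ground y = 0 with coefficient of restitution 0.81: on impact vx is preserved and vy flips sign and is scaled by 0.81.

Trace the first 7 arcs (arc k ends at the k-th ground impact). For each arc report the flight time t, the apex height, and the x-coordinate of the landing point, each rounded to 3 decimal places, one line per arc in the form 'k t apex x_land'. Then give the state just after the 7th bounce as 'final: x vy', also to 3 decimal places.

1 3.919 25.682 44.916
2 3.672 16.850 86.991
3 2.974 11.055 121.073
4 2.409 7.253 148.678
5 1.951 4.759 171.039
6 1.580 3.122 189.151
7 1.280 2.049 203.822
final: 203.822 5.185

Arc 1: start y=12.020, vy=16.530 → t=3.919, apex=25.682, x_land=44.916, impact vy=-22.664
  bounce: vy ← 0.81·22.664 = 18.358
Arc 2: start y=0.000, vy=18.358 → t=3.672, apex=16.850, x_land=86.991, impact vy=-18.358
  bounce: vy ← 0.81·18.358 = 14.870
Arc 3: start y=0.000, vy=14.870 → t=2.974, apex=11.055, x_land=121.073, impact vy=-14.870
  bounce: vy ← 0.81·14.870 = 12.044
Arc 4: start y=0.000, vy=12.044 → t=2.409, apex=7.253, x_land=148.678, impact vy=-12.044
  bounce: vy ← 0.81·12.044 = 9.756
Arc 5: start y=0.000, vy=9.756 → t=1.951, apex=4.759, x_land=171.039, impact vy=-9.756
  bounce: vy ← 0.81·9.756 = 7.902
Arc 6: start y=0.000, vy=7.902 → t=1.580, apex=3.122, x_land=189.151, impact vy=-7.902
  bounce: vy ← 0.81·7.902 = 6.401
Arc 7: start y=0.000, vy=6.401 → t=1.280, apex=2.049, x_land=203.822, impact vy=-6.401
  bounce: vy ← 0.81·6.401 = 5.185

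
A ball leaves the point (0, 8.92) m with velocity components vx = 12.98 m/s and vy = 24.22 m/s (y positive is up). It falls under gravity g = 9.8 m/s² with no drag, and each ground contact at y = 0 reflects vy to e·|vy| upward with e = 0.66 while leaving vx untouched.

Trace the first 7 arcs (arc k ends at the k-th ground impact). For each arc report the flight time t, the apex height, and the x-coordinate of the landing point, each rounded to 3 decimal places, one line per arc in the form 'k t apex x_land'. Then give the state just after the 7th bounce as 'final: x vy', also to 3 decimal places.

1 5.287 38.849 68.627
2 3.717 16.923 116.871
3 2.453 7.371 148.712
4 1.619 3.211 169.727
5 1.069 1.399 183.597
6 0.705 0.609 192.751
7 0.465 0.265 198.793
final: 198.793 1.505

Arc 1: start y=8.920, vy=24.220 → t=5.287, apex=38.849, x_land=68.627, impact vy=-27.594
  bounce: vy ← 0.66·27.594 = 18.212
Arc 2: start y=0.000, vy=18.212 → t=3.717, apex=16.923, x_land=116.871, impact vy=-18.212
  bounce: vy ← 0.66·18.212 = 12.020
Arc 3: start y=0.000, vy=12.020 → t=2.453, apex=7.371, x_land=148.712, impact vy=-12.020
  bounce: vy ← 0.66·12.020 = 7.933
Arc 4: start y=0.000, vy=7.933 → t=1.619, apex=3.211, x_land=169.727, impact vy=-7.933
  bounce: vy ← 0.66·7.933 = 5.236
Arc 5: start y=0.000, vy=5.236 → t=1.069, apex=1.399, x_land=183.597, impact vy=-5.236
  bounce: vy ← 0.66·5.236 = 3.456
Arc 6: start y=0.000, vy=3.456 → t=0.705, apex=0.609, x_land=192.751, impact vy=-3.456
  bounce: vy ← 0.66·3.456 = 2.281
Arc 7: start y=0.000, vy=2.281 → t=0.465, apex=0.265, x_land=198.793, impact vy=-2.281
  bounce: vy ← 0.66·2.281 = 1.505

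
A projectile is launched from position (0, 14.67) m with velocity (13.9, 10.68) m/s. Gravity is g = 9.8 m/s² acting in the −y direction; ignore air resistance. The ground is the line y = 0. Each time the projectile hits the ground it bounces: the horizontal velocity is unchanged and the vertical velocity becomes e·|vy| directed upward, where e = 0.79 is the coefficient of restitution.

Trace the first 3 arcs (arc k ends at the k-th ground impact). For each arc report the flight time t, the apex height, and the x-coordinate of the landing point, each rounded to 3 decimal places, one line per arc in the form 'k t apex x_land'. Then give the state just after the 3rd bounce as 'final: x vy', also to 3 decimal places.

1 3.135 20.490 43.572
2 3.231 12.788 88.482
3 2.552 7.981 123.960
final: 123.960 9.880

Arc 1: start y=14.670, vy=10.680 → t=3.135, apex=20.490, x_land=43.572, impact vy=-20.040
  bounce: vy ← 0.79·20.040 = 15.831
Arc 2: start y=0.000, vy=15.831 → t=3.231, apex=12.788, x_land=88.482, impact vy=-15.831
  bounce: vy ← 0.79·15.831 = 12.507
Arc 3: start y=0.000, vy=12.507 → t=2.552, apex=7.981, x_land=123.960, impact vy=-12.507
  bounce: vy ← 0.79·12.507 = 9.880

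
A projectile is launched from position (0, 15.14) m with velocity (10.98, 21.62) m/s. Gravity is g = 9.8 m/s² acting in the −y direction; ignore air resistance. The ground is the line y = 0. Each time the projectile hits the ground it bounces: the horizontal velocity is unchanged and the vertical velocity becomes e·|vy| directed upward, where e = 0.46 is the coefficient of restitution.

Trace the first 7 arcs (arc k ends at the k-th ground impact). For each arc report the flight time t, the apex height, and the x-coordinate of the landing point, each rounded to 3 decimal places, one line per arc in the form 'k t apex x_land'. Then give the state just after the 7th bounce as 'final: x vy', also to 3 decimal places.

1 5.027 38.988 55.195
2 2.595 8.250 83.690
3 1.194 1.746 96.797
4 0.549 0.369 102.826
5 0.253 0.078 105.600
6 0.116 0.017 106.876
7 0.053 0.003 107.463
final: 107.463 0.120

Arc 1: start y=15.140, vy=21.620 → t=5.027, apex=38.988, x_land=55.195, impact vy=-27.644
  bounce: vy ← 0.46·27.644 = 12.716
Arc 2: start y=0.000, vy=12.716 → t=2.595, apex=8.250, x_land=83.690, impact vy=-12.716
  bounce: vy ← 0.46·12.716 = 5.849
Arc 3: start y=0.000, vy=5.849 → t=1.194, apex=1.746, x_land=96.797, impact vy=-5.849
  bounce: vy ← 0.46·5.849 = 2.691
Arc 4: start y=0.000, vy=2.691 → t=0.549, apex=0.369, x_land=102.826, impact vy=-2.691
  bounce: vy ← 0.46·2.691 = 1.238
Arc 5: start y=0.000, vy=1.238 → t=0.253, apex=0.078, x_land=105.600, impact vy=-1.238
  bounce: vy ← 0.46·1.238 = 0.569
Arc 6: start y=0.000, vy=0.569 → t=0.116, apex=0.017, x_land=106.876, impact vy=-0.569
  bounce: vy ← 0.46·0.569 = 0.262
Arc 7: start y=0.000, vy=0.262 → t=0.053, apex=0.003, x_land=107.463, impact vy=-0.262
  bounce: vy ← 0.46·0.262 = 0.120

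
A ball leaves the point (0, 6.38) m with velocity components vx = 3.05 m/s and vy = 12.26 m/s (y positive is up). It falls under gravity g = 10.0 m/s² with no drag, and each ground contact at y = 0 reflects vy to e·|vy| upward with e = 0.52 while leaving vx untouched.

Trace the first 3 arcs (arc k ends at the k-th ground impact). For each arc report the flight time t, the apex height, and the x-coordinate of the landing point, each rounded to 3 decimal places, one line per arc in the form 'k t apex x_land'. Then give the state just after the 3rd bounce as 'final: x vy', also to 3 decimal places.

1 2.893 13.895 8.824
2 1.734 3.757 14.112
3 0.902 1.016 16.861
final: 16.861 2.344

Arc 1: start y=6.380, vy=12.260 → t=2.893, apex=13.895, x_land=8.824, impact vy=-16.671
  bounce: vy ← 0.52·16.671 = 8.669
Arc 2: start y=0.000, vy=8.669 → t=1.734, apex=3.757, x_land=14.112, impact vy=-8.669
  bounce: vy ← 0.52·8.669 = 4.508
Arc 3: start y=0.000, vy=4.508 → t=0.902, apex=1.016, x_land=16.861, impact vy=-4.508
  bounce: vy ← 0.52·4.508 = 2.344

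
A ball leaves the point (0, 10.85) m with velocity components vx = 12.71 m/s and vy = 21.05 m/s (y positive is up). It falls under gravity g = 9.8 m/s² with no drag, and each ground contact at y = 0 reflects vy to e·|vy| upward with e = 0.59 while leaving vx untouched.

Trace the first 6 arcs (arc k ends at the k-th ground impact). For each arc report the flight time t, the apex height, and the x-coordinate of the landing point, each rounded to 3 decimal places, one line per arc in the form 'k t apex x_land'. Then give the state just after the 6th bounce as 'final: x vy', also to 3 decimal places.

Arc 1: start y=10.850, vy=21.050 → t=4.761, apex=33.457, x_land=60.512, impact vy=-25.608
  bounce: vy ← 0.59·25.608 = 15.109
Arc 2: start y=0.000, vy=15.109 → t=3.083, apex=11.646, x_land=99.702, impact vy=-15.109
  bounce: vy ← 0.59·15.109 = 8.914
Arc 3: start y=0.000, vy=8.914 → t=1.819, apex=4.054, x_land=122.824, impact vy=-8.914
  bounce: vy ← 0.59·8.914 = 5.259
Arc 4: start y=0.000, vy=5.259 → t=1.073, apex=1.411, x_land=136.466, impact vy=-5.259
  bounce: vy ← 0.59·5.259 = 3.103
Arc 5: start y=0.000, vy=3.103 → t=0.633, apex=0.491, x_land=144.515, impact vy=-3.103
  bounce: vy ← 0.59·3.103 = 1.831
Arc 6: start y=0.000, vy=1.831 → t=0.374, apex=0.171, x_land=149.264, impact vy=-1.831
  bounce: vy ← 0.59·1.831 = 1.080

1 4.761 33.457 60.512
2 3.083 11.646 99.702
3 1.819 4.054 122.824
4 1.073 1.411 136.466
5 0.633 0.491 144.515
6 0.374 0.171 149.264
final: 149.264 1.080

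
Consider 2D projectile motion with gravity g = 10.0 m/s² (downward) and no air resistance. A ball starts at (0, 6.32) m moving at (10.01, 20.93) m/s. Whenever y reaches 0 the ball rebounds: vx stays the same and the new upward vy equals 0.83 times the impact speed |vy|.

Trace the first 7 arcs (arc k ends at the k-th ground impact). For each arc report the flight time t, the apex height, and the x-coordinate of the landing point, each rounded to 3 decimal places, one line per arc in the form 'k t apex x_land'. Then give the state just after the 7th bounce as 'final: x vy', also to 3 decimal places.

Arc 1: start y=6.320, vy=20.930 → t=4.469, apex=28.223, x_land=44.733, impact vy=-23.758
  bounce: vy ← 0.83·23.758 = 19.720
Arc 2: start y=0.000, vy=19.720 → t=3.944, apex=19.443, x_land=84.212, impact vy=-19.720
  bounce: vy ← 0.83·19.720 = 16.367
Arc 3: start y=0.000, vy=16.367 → t=3.273, apex=13.394, x_land=116.979, impact vy=-16.367
  bounce: vy ← 0.83·16.367 = 13.585
Arc 4: start y=0.000, vy=13.585 → t=2.717, apex=9.227, x_land=144.176, impact vy=-13.585
  bounce: vy ← 0.83·13.585 = 11.275
Arc 5: start y=0.000, vy=11.275 → t=2.255, apex=6.357, x_land=166.749, impact vy=-11.275
  bounce: vy ← 0.83·11.275 = 9.359
Arc 6: start y=0.000, vy=9.359 → t=1.872, apex=4.379, x_land=185.485, impact vy=-9.359
  bounce: vy ← 0.83·9.359 = 7.768
Arc 7: start y=0.000, vy=7.768 → t=1.554, apex=3.017, x_land=201.035, impact vy=-7.768
  bounce: vy ← 0.83·7.768 = 6.447

1 4.469 28.223 44.733
2 3.944 19.443 84.212
3 3.273 13.394 116.979
4 2.717 9.227 144.176
5 2.255 6.357 166.749
6 1.872 4.379 185.485
7 1.554 3.017 201.035
final: 201.035 6.447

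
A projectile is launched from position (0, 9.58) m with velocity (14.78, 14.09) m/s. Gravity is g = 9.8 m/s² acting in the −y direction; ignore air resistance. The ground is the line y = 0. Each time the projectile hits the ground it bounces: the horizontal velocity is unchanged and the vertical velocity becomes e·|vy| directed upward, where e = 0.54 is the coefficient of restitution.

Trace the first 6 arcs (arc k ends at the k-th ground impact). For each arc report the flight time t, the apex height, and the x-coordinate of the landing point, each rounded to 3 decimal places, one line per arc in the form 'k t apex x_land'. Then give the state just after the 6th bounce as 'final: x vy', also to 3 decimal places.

1 3.443 19.709 50.892
2 2.166 5.747 82.906
3 1.170 1.676 100.193
4 0.632 0.489 109.528
5 0.341 0.142 114.569
6 0.184 0.042 117.291
final: 117.291 0.487

Arc 1: start y=9.580, vy=14.090 → t=3.443, apex=19.709, x_land=50.892, impact vy=-19.654
  bounce: vy ← 0.54·19.654 = 10.613
Arc 2: start y=0.000, vy=10.613 → t=2.166, apex=5.747, x_land=82.906, impact vy=-10.613
  bounce: vy ← 0.54·10.613 = 5.731
Arc 3: start y=0.000, vy=5.731 → t=1.170, apex=1.676, x_land=100.193, impact vy=-5.731
  bounce: vy ← 0.54·5.731 = 3.095
Arc 4: start y=0.000, vy=3.095 → t=0.632, apex=0.489, x_land=109.528, impact vy=-3.095
  bounce: vy ← 0.54·3.095 = 1.671
Arc 5: start y=0.000, vy=1.671 → t=0.341, apex=0.142, x_land=114.569, impact vy=-1.671
  bounce: vy ← 0.54·1.671 = 0.902
Arc 6: start y=0.000, vy=0.902 → t=0.184, apex=0.042, x_land=117.291, impact vy=-0.902
  bounce: vy ← 0.54·0.902 = 0.487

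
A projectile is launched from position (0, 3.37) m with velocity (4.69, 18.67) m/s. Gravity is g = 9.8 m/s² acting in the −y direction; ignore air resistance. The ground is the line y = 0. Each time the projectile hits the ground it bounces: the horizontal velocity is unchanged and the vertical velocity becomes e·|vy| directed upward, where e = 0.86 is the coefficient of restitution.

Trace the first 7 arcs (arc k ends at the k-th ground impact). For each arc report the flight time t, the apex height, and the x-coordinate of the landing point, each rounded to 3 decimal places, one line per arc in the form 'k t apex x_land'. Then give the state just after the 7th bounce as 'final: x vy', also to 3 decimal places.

Arc 1: start y=3.370, vy=18.670 → t=3.983, apex=21.154, x_land=18.680, impact vy=-20.362
  bounce: vy ← 0.86·20.362 = 17.512
Arc 2: start y=0.000, vy=17.512 → t=3.574, apex=15.646, x_land=35.441, impact vy=-17.512
  bounce: vy ← 0.86·17.512 = 15.060
Arc 3: start y=0.000, vy=15.060 → t=3.073, apex=11.571, x_land=49.855, impact vy=-15.060
  bounce: vy ← 0.86·15.060 = 12.952
Arc 4: start y=0.000, vy=12.952 → t=2.643, apex=8.558, x_land=62.252, impact vy=-12.952
  bounce: vy ← 0.86·12.952 = 11.138
Arc 5: start y=0.000, vy=11.138 → t=2.273, apex=6.330, x_land=72.913, impact vy=-11.138
  bounce: vy ← 0.86·11.138 = 9.579
Arc 6: start y=0.000, vy=9.579 → t=1.955, apex=4.681, x_land=82.081, impact vy=-9.579
  bounce: vy ← 0.86·9.579 = 8.238
Arc 7: start y=0.000, vy=8.238 → t=1.681, apex=3.462, x_land=89.966, impact vy=-8.238
  bounce: vy ← 0.86·8.238 = 7.085

1 3.983 21.154 18.680
2 3.574 15.646 35.441
3 3.073 11.571 49.855
4 2.643 8.558 62.252
5 2.273 6.330 72.913
6 1.955 4.681 82.081
7 1.681 3.462 89.966
final: 89.966 7.085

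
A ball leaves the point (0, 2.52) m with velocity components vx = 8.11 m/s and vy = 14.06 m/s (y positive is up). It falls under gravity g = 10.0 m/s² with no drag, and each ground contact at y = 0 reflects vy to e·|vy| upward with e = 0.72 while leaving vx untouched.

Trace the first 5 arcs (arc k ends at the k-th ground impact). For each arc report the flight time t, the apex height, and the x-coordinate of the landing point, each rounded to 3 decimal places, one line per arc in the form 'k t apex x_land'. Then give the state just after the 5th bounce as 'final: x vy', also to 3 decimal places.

1 2.981 12.404 24.176
2 2.268 6.430 42.571
3 1.633 3.333 55.815
4 1.176 1.728 65.350
5 0.847 0.896 72.216
final: 72.216 3.048

Arc 1: start y=2.520, vy=14.060 → t=2.981, apex=12.404, x_land=24.176, impact vy=-15.751
  bounce: vy ← 0.72·15.751 = 11.340
Arc 2: start y=0.000, vy=11.340 → t=2.268, apex=6.430, x_land=42.571, impact vy=-11.340
  bounce: vy ← 0.72·11.340 = 8.165
Arc 3: start y=0.000, vy=8.165 → t=1.633, apex=3.333, x_land=55.815, impact vy=-8.165
  bounce: vy ← 0.72·8.165 = 5.879
Arc 4: start y=0.000, vy=5.879 → t=1.176, apex=1.728, x_land=65.350, impact vy=-5.879
  bounce: vy ← 0.72·5.879 = 4.233
Arc 5: start y=0.000, vy=4.233 → t=0.847, apex=0.896, x_land=72.216, impact vy=-4.233
  bounce: vy ← 0.72·4.233 = 3.048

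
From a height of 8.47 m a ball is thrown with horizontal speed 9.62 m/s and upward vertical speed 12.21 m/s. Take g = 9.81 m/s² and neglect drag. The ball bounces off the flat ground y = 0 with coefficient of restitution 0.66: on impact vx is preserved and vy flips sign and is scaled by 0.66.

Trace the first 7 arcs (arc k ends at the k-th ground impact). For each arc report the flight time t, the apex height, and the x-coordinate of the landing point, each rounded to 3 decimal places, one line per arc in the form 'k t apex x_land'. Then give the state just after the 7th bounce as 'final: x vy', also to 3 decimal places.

1 3.055 16.069 29.385
2 2.389 6.999 52.369
3 1.577 3.049 67.538
4 1.041 1.328 77.550
5 0.687 0.579 84.157
6 0.453 0.252 88.519
7 0.299 0.110 91.397
final: 91.397 0.969

Arc 1: start y=8.470, vy=12.210 → t=3.055, apex=16.069, x_land=29.385, impact vy=-17.756
  bounce: vy ← 0.66·17.756 = 11.719
Arc 2: start y=0.000, vy=11.719 → t=2.389, apex=6.999, x_land=52.369, impact vy=-11.719
  bounce: vy ← 0.66·11.719 = 7.734
Arc 3: start y=0.000, vy=7.734 → t=1.577, apex=3.049, x_land=67.538, impact vy=-7.734
  bounce: vy ← 0.66·7.734 = 5.105
Arc 4: start y=0.000, vy=5.105 → t=1.041, apex=1.328, x_land=77.550, impact vy=-5.105
  bounce: vy ← 0.66·5.105 = 3.369
Arc 5: start y=0.000, vy=3.369 → t=0.687, apex=0.579, x_land=84.157, impact vy=-3.369
  bounce: vy ← 0.66·3.369 = 2.224
Arc 6: start y=0.000, vy=2.224 → t=0.453, apex=0.252, x_land=88.519, impact vy=-2.224
  bounce: vy ← 0.66·2.224 = 1.468
Arc 7: start y=0.000, vy=1.468 → t=0.299, apex=0.110, x_land=91.397, impact vy=-1.468
  bounce: vy ← 0.66·1.468 = 0.969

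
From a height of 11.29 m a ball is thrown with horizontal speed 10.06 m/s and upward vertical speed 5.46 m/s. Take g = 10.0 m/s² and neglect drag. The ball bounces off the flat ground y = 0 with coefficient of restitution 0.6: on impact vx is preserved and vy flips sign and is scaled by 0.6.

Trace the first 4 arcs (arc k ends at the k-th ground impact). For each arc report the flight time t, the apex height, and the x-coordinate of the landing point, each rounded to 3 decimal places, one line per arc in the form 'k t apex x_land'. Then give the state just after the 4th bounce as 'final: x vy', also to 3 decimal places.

1 2.145 12.781 21.577
2 1.919 4.601 40.877
3 1.151 1.656 52.457
4 0.691 0.596 59.406
final: 59.406 2.072

Arc 1: start y=11.290, vy=5.460 → t=2.145, apex=12.781, x_land=21.577, impact vy=-15.988
  bounce: vy ← 0.6·15.988 = 9.593
Arc 2: start y=0.000, vy=9.593 → t=1.919, apex=4.601, x_land=40.877, impact vy=-9.593
  bounce: vy ← 0.6·9.593 = 5.756
Arc 3: start y=0.000, vy=5.756 → t=1.151, apex=1.656, x_land=52.457, impact vy=-5.756
  bounce: vy ← 0.6·5.756 = 3.453
Arc 4: start y=0.000, vy=3.453 → t=0.691, apex=0.596, x_land=59.406, impact vy=-3.453
  bounce: vy ← 0.6·3.453 = 2.072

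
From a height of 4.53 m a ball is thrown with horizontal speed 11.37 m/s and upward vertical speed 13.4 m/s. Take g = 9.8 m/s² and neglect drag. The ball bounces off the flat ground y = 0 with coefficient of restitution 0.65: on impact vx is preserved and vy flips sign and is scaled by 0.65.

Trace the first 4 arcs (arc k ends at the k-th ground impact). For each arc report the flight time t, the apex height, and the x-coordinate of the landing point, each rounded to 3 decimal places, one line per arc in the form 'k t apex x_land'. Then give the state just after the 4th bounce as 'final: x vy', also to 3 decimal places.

1 3.039 13.691 34.552
2 2.173 5.785 59.260
3 1.412 2.444 75.320
4 0.918 1.033 85.758
final: 85.758 2.924

Arc 1: start y=4.530, vy=13.400 → t=3.039, apex=13.691, x_land=34.552, impact vy=-16.381
  bounce: vy ← 0.65·16.381 = 10.648
Arc 2: start y=0.000, vy=10.648 → t=2.173, apex=5.785, x_land=59.260, impact vy=-10.648
  bounce: vy ← 0.65·10.648 = 6.921
Arc 3: start y=0.000, vy=6.921 → t=1.412, apex=2.444, x_land=75.320, impact vy=-6.921
  bounce: vy ← 0.65·6.921 = 4.499
Arc 4: start y=0.000, vy=4.499 → t=0.918, apex=1.033, x_land=85.758, impact vy=-4.499
  bounce: vy ← 0.65·4.499 = 2.924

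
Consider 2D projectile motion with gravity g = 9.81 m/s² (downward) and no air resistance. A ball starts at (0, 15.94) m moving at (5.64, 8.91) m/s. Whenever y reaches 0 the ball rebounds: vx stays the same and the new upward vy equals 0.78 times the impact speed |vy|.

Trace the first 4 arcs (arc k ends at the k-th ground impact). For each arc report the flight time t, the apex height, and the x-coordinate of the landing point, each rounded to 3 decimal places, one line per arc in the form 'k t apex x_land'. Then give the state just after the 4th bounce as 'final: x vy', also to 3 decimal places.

Arc 1: start y=15.940, vy=8.910 → t=2.927, apex=19.986, x_land=16.507, impact vy=-19.802
  bounce: vy ← 0.78·19.802 = 15.446
Arc 2: start y=0.000, vy=15.446 → t=3.149, apex=12.160, x_land=34.268, impact vy=-15.446
  bounce: vy ← 0.78·15.446 = 12.048
Arc 3: start y=0.000, vy=12.048 → t=2.456, apex=7.398, x_land=48.121, impact vy=-12.048
  bounce: vy ← 0.78·12.048 = 9.397
Arc 4: start y=0.000, vy=9.397 → t=1.916, apex=4.501, x_land=58.926, impact vy=-9.397
  bounce: vy ← 0.78·9.397 = 7.330

1 2.927 19.986 16.507
2 3.149 12.160 34.268
3 2.456 7.398 48.121
4 1.916 4.501 58.926
final: 58.926 7.330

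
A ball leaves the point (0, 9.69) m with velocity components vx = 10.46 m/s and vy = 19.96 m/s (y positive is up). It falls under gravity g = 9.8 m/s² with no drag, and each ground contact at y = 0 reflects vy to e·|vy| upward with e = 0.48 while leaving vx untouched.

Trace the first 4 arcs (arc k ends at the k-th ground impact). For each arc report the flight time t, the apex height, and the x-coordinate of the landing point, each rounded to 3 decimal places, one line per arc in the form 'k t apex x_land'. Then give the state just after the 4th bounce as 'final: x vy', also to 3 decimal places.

1 4.512 30.017 47.193
2 2.376 6.916 72.047
3 1.140 1.593 83.976
4 0.547 0.367 89.702
final: 89.702 1.288

Arc 1: start y=9.690, vy=19.960 → t=4.512, apex=30.017, x_land=47.193, impact vy=-24.255
  bounce: vy ← 0.48·24.255 = 11.643
Arc 2: start y=0.000, vy=11.643 → t=2.376, apex=6.916, x_land=72.047, impact vy=-11.643
  bounce: vy ← 0.48·11.643 = 5.588
Arc 3: start y=0.000, vy=5.588 → t=1.140, apex=1.593, x_land=83.976, impact vy=-5.588
  bounce: vy ← 0.48·5.588 = 2.682
Arc 4: start y=0.000, vy=2.682 → t=0.547, apex=0.367, x_land=89.702, impact vy=-2.682
  bounce: vy ← 0.48·2.682 = 1.288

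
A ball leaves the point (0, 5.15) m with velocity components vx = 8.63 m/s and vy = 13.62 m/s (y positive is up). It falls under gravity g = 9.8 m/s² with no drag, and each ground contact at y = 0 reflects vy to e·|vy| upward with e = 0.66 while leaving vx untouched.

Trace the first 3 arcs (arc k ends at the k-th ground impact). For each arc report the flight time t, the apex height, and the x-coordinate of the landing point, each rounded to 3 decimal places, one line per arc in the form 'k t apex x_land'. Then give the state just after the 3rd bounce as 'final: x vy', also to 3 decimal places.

1 3.117 14.615 26.898
2 2.280 6.366 46.571
3 1.505 2.773 59.556
final: 59.556 4.866

Arc 1: start y=5.150, vy=13.620 → t=3.117, apex=14.615, x_land=26.898, impact vy=-16.925
  bounce: vy ← 0.66·16.925 = 11.170
Arc 2: start y=0.000, vy=11.170 → t=2.280, apex=6.366, x_land=46.571, impact vy=-11.170
  bounce: vy ← 0.66·11.170 = 7.372
Arc 3: start y=0.000, vy=7.372 → t=1.505, apex=2.773, x_land=59.556, impact vy=-7.372
  bounce: vy ← 0.66·7.372 = 4.866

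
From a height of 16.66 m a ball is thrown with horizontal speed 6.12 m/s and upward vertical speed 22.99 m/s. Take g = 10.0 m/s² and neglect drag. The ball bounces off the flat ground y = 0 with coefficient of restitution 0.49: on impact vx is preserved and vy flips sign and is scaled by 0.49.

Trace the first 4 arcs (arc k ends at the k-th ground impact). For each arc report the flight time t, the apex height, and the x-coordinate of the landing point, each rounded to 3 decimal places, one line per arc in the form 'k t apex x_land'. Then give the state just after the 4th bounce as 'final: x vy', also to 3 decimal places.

Arc 1: start y=16.660, vy=22.990 → t=5.235, apex=43.087, x_land=32.035, impact vy=-29.355
  bounce: vy ← 0.49·29.355 = 14.384
Arc 2: start y=0.000, vy=14.384 → t=2.877, apex=10.345, x_land=49.642, impact vy=-14.384
  bounce: vy ← 0.49·14.384 = 7.048
Arc 3: start y=0.000, vy=7.048 → t=1.410, apex=2.484, x_land=58.269, impact vy=-7.048
  bounce: vy ← 0.49·7.048 = 3.454
Arc 4: start y=0.000, vy=3.454 → t=0.691, apex=0.596, x_land=62.496, impact vy=-3.454
  bounce: vy ← 0.49·3.454 = 1.692

1 5.235 43.087 32.035
2 2.877 10.345 49.642
3 1.410 2.484 58.269
4 0.691 0.596 62.496
final: 62.496 1.692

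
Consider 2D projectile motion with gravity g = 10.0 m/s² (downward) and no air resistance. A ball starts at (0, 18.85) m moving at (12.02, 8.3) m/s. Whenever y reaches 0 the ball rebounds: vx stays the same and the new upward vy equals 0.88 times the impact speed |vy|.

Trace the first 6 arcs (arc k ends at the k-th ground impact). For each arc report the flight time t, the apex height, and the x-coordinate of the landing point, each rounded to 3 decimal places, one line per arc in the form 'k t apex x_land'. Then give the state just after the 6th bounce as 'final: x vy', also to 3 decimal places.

Arc 1: start y=18.850, vy=8.300 → t=2.942, apex=22.295, x_land=35.358, impact vy=-21.116
  bounce: vy ← 0.88·21.116 = 18.582
Arc 2: start y=0.000, vy=18.582 → t=3.716, apex=17.265, x_land=80.030, impact vy=-18.582
  bounce: vy ← 0.88·18.582 = 16.352
Arc 3: start y=0.000, vy=16.352 → t=3.270, apex=13.370, x_land=119.341, impact vy=-16.352
  bounce: vy ← 0.88·16.352 = 14.390
Arc 4: start y=0.000, vy=14.390 → t=2.878, apex=10.354, x_land=153.934, impact vy=-14.390
  bounce: vy ← 0.88·14.390 = 12.663
Arc 5: start y=0.000, vy=12.663 → t=2.533, apex=8.018, x_land=184.377, impact vy=-12.663
  bounce: vy ← 0.88·12.663 = 11.144
Arc 6: start y=0.000, vy=11.144 → t=2.229, apex=6.209, x_land=211.166, impact vy=-11.144
  bounce: vy ← 0.88·11.144 = 9.806

1 2.942 22.295 35.358
2 3.716 17.265 80.030
3 3.270 13.370 119.341
4 2.878 10.354 153.934
5 2.533 8.018 184.377
6 2.229 6.209 211.166
final: 211.166 9.806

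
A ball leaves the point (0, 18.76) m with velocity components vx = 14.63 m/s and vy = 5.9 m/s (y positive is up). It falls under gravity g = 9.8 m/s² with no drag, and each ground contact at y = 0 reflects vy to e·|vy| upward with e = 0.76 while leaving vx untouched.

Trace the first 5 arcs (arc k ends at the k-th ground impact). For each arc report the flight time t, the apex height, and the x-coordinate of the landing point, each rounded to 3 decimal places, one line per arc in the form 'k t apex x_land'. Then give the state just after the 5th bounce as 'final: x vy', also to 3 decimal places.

Arc 1: start y=18.760, vy=5.900 → t=2.649, apex=20.536, x_land=38.758, impact vy=-20.063
  bounce: vy ← 0.76·20.063 = 15.248
Arc 2: start y=0.000, vy=15.248 → t=3.112, apex=11.862, x_land=84.283, impact vy=-15.248
  bounce: vy ← 0.76·15.248 = 11.588
Arc 3: start y=0.000, vy=11.588 → t=2.365, apex=6.851, x_land=118.882, impact vy=-11.588
  bounce: vy ← 0.76·11.588 = 8.807
Arc 4: start y=0.000, vy=8.807 → t=1.797, apex=3.957, x_land=145.177, impact vy=-8.807
  bounce: vy ← 0.76·8.807 = 6.693
Arc 5: start y=0.000, vy=6.693 → t=1.366, apex=2.286, x_land=165.161, impact vy=-6.693
  bounce: vy ← 0.76·6.693 = 5.087

1 2.649 20.536 38.758
2 3.112 11.862 84.283
3 2.365 6.851 118.882
4 1.797 3.957 145.177
5 1.366 2.286 165.161
final: 165.161 5.087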